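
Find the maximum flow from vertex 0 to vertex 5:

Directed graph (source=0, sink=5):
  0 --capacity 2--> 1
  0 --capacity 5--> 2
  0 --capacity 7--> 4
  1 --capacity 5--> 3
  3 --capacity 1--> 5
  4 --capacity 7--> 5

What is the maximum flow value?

Computing max flow:
  Flow on (0->1): 1/2
  Flow on (0->4): 7/7
  Flow on (1->3): 1/5
  Flow on (3->5): 1/1
  Flow on (4->5): 7/7
Maximum flow = 8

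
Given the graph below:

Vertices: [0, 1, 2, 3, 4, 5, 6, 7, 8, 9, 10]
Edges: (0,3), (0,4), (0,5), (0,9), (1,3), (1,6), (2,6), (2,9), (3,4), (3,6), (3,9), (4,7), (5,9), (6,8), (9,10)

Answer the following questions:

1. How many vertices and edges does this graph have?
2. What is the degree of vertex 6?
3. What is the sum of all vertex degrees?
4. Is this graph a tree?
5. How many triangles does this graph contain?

Count: 11 vertices, 15 edges.
Vertex 6 has neighbors [1, 2, 3, 8], degree = 4.
Handshaking lemma: 2 * 15 = 30.
A tree on 11 vertices has 10 edges. This graph has 15 edges (5 extra). Not a tree.
Number of triangles = 4.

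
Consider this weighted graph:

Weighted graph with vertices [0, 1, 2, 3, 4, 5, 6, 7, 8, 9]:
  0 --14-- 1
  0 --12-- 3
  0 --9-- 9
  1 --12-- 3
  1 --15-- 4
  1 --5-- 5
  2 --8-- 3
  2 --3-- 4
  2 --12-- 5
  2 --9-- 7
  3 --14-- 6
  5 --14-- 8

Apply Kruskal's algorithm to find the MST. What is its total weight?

Applying Kruskal's algorithm (sort edges by weight, add if no cycle):
  Add (2,4) w=3
  Add (1,5) w=5
  Add (2,3) w=8
  Add (0,9) w=9
  Add (2,7) w=9
  Add (0,3) w=12
  Add (1,3) w=12
  Skip (2,5) w=12 (creates cycle)
  Skip (0,1) w=14 (creates cycle)
  Add (3,6) w=14
  Add (5,8) w=14
  Skip (1,4) w=15 (creates cycle)
MST weight = 86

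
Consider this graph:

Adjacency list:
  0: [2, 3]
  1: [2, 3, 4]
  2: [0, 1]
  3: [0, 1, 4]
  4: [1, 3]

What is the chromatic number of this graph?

The graph has a maximum clique of size 3 (lower bound on chromatic number).
A valid 3-coloring: {0: 0, 1: 0, 2: 1, 3: 1, 4: 2}.
Chromatic number = 3.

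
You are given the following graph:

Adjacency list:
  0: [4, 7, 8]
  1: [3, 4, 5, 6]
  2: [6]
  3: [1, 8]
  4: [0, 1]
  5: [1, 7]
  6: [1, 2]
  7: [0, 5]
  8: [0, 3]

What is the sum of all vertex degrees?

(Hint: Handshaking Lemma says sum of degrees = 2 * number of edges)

Count edges: 10 edges.
By Handshaking Lemma: sum of degrees = 2 * 10 = 20.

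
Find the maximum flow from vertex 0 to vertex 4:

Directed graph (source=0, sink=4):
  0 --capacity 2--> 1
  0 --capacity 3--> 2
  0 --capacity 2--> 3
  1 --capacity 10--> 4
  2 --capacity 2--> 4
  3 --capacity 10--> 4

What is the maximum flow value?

Computing max flow:
  Flow on (0->1): 2/2
  Flow on (0->2): 2/3
  Flow on (0->3): 2/2
  Flow on (1->4): 2/10
  Flow on (2->4): 2/2
  Flow on (3->4): 2/10
Maximum flow = 6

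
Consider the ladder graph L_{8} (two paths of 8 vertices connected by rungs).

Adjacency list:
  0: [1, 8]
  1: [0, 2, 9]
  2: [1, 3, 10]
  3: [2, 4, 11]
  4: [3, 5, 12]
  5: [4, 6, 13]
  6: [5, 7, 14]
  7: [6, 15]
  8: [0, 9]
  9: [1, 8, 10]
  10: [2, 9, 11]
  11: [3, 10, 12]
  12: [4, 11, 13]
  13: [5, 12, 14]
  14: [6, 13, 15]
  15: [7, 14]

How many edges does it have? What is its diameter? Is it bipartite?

Ladder graph L_{8}: 8 rungs + 2 * (8-1) path edges = 8 + 14 = 22 edges.
Diameter = 8.
Ladder graphs are bipartite (alternating coloring along each path).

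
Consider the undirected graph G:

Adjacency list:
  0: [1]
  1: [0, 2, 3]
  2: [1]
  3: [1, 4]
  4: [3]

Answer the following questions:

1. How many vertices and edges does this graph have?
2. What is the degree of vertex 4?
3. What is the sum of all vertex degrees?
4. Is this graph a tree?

Count: 5 vertices, 4 edges.
Vertex 4 has neighbors [3], degree = 1.
Handshaking lemma: 2 * 4 = 8.
A graph is a tree iff it is connected and has exactly n-1 edges. This graph is connected (all 5 vertices in one component) and has 5-1 = 4 edges. It is a tree.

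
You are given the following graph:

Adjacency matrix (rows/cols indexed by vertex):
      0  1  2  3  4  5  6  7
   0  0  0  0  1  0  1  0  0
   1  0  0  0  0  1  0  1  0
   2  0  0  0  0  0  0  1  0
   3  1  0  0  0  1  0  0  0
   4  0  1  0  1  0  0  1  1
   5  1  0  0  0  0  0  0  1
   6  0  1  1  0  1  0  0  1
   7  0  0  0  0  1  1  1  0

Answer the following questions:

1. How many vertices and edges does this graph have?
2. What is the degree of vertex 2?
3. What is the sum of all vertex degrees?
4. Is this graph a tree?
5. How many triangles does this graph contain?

Count: 8 vertices, 10 edges.
Vertex 2 has neighbors [6], degree = 1.
Handshaking lemma: 2 * 10 = 20.
A tree on 8 vertices has 7 edges. This graph has 10 edges (3 extra). Not a tree.
Number of triangles = 2.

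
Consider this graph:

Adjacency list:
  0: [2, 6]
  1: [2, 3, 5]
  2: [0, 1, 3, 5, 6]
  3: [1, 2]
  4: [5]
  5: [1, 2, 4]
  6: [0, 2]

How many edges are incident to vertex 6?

Vertex 6 has neighbors [0, 2], so deg(6) = 2.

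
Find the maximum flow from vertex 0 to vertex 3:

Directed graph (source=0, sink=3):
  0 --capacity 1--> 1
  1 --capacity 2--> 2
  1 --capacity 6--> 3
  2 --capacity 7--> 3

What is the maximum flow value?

Computing max flow:
  Flow on (0->1): 1/1
  Flow on (1->3): 1/6
Maximum flow = 1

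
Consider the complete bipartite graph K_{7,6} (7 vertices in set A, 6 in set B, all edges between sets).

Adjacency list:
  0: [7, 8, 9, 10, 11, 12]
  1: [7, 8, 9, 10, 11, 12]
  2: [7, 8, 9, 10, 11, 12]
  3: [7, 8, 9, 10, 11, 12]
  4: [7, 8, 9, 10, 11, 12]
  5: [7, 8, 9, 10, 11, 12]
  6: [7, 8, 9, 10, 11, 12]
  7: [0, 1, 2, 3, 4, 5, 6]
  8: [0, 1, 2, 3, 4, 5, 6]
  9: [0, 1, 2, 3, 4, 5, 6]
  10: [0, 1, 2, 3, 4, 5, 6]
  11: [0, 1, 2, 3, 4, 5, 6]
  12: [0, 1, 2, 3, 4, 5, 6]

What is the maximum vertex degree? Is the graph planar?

Set-A vertices have degree 6; set-B vertices have degree 7. Maximum degree = max(7,6) = 7.
K_{7,6} contains K_{3,3} as a subgraph (since both sides have >= 3 vertices); by Kuratowski's theorem it is not planar.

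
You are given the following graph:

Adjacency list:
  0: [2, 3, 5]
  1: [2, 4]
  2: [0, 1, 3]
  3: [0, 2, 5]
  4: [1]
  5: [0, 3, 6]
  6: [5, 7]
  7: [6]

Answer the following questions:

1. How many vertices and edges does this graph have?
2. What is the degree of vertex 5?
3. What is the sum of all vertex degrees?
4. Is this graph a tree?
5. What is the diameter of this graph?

Count: 8 vertices, 9 edges.
Vertex 5 has neighbors [0, 3, 6], degree = 3.
Handshaking lemma: 2 * 9 = 18.
A tree on 8 vertices has 7 edges. This graph has 9 edges (2 extra). Not a tree.
Diameter (longest shortest path) = 6.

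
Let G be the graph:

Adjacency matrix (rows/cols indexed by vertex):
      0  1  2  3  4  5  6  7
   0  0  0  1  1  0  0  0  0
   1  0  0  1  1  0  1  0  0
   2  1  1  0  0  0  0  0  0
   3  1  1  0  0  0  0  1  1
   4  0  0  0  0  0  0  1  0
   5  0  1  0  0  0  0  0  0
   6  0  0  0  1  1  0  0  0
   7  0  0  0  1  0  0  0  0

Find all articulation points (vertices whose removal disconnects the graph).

An articulation point is a vertex whose removal disconnects the graph.
Articulation points: [1, 3, 6]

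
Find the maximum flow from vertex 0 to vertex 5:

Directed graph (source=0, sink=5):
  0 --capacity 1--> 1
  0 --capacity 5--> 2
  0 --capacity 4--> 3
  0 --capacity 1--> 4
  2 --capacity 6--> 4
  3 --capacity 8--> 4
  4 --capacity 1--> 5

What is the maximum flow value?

Computing max flow:
  Flow on (0->4): 1/1
  Flow on (4->5): 1/1
Maximum flow = 1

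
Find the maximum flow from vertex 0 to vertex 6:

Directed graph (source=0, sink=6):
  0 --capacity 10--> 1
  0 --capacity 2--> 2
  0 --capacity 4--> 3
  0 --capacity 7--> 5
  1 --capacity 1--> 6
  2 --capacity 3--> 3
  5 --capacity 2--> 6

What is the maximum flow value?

Computing max flow:
  Flow on (0->1): 1/10
  Flow on (0->5): 2/7
  Flow on (1->6): 1/1
  Flow on (5->6): 2/2
Maximum flow = 3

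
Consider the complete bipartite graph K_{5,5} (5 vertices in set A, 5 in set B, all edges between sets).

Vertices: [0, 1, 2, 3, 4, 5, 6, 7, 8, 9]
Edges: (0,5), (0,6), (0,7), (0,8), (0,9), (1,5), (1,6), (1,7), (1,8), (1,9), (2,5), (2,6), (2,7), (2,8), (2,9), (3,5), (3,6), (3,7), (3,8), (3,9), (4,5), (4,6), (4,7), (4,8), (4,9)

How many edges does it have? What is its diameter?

K_{5,5} has 5 * 5 = 25 edges.
Any vertex reaches any opposite-side vertex in 1 step; same-side vertices reach in 2 steps via any opposite-side vertex.
Diameter = 2.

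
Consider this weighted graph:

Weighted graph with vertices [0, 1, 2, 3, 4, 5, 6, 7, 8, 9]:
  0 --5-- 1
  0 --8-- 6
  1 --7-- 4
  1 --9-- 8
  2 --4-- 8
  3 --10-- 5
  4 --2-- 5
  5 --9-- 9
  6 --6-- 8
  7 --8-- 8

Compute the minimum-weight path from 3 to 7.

Using Dijkstra's algorithm from vertex 3:
Shortest path: 3 -> 5 -> 4 -> 1 -> 8 -> 7
Total weight: 10 + 2 + 7 + 9 + 8 = 36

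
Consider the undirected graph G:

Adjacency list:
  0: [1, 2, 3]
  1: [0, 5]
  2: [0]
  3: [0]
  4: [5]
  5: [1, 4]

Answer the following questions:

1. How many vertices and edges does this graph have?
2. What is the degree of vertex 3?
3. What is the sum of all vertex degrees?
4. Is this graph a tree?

Count: 6 vertices, 5 edges.
Vertex 3 has neighbors [0], degree = 1.
Handshaking lemma: 2 * 5 = 10.
A graph is a tree iff it is connected and has exactly n-1 edges. This graph is connected (all 6 vertices in one component) and has 6-1 = 5 edges. It is a tree.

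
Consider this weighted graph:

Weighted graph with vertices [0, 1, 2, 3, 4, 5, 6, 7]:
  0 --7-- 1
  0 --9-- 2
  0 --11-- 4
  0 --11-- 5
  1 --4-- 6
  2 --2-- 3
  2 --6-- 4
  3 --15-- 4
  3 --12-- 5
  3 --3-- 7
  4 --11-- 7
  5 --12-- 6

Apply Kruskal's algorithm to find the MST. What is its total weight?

Applying Kruskal's algorithm (sort edges by weight, add if no cycle):
  Add (2,3) w=2
  Add (3,7) w=3
  Add (1,6) w=4
  Add (2,4) w=6
  Add (0,1) w=7
  Add (0,2) w=9
  Add (0,5) w=11
  Skip (0,4) w=11 (creates cycle)
  Skip (4,7) w=11 (creates cycle)
  Skip (3,5) w=12 (creates cycle)
  Skip (5,6) w=12 (creates cycle)
  Skip (3,4) w=15 (creates cycle)
MST weight = 42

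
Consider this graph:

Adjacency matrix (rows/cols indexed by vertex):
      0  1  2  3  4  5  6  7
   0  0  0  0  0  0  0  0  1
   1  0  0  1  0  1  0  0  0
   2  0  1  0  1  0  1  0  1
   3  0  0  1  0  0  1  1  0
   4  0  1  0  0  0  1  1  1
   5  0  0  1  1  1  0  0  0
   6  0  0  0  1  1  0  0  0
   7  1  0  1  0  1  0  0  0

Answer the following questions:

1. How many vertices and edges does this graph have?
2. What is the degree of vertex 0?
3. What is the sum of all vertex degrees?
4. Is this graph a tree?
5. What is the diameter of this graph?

Count: 8 vertices, 11 edges.
Vertex 0 has neighbors [7], degree = 1.
Handshaking lemma: 2 * 11 = 22.
A tree on 8 vertices has 7 edges. This graph has 11 edges (4 extra). Not a tree.
Diameter (longest shortest path) = 3.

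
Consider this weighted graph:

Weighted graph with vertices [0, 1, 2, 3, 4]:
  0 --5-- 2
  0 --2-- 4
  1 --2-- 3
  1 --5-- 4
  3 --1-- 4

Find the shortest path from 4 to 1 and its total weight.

Using Dijkstra's algorithm from vertex 4:
Shortest path: 4 -> 3 -> 1
Total weight: 1 + 2 = 3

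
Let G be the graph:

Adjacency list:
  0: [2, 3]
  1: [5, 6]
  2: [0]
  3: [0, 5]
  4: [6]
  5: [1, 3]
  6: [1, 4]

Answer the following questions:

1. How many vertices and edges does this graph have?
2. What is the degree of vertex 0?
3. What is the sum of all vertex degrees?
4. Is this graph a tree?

Count: 7 vertices, 6 edges.
Vertex 0 has neighbors [2, 3], degree = 2.
Handshaking lemma: 2 * 6 = 12.
A graph is a tree iff it is connected and has exactly n-1 edges. This graph is connected (all 7 vertices in one component) and has 7-1 = 6 edges. It is a tree.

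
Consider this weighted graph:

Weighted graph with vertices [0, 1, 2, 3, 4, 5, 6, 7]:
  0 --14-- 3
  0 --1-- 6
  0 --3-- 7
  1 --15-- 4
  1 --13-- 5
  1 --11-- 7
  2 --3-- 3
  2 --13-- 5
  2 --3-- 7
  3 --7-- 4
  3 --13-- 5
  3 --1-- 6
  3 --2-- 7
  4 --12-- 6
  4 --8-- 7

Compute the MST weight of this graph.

Applying Kruskal's algorithm (sort edges by weight, add if no cycle):
  Add (0,6) w=1
  Add (3,6) w=1
  Add (3,7) w=2
  Skip (0,7) w=3 (creates cycle)
  Add (2,7) w=3
  Skip (2,3) w=3 (creates cycle)
  Add (3,4) w=7
  Skip (4,7) w=8 (creates cycle)
  Add (1,7) w=11
  Skip (4,6) w=12 (creates cycle)
  Add (1,5) w=13
  Skip (2,5) w=13 (creates cycle)
  Skip (3,5) w=13 (creates cycle)
  Skip (0,3) w=14 (creates cycle)
  Skip (1,4) w=15 (creates cycle)
MST weight = 38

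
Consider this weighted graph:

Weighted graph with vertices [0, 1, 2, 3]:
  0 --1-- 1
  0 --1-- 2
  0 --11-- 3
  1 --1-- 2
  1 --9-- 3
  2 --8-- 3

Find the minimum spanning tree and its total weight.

Applying Kruskal's algorithm (sort edges by weight, add if no cycle):
  Add (0,2) w=1
  Add (0,1) w=1
  Skip (1,2) w=1 (creates cycle)
  Add (2,3) w=8
  Skip (1,3) w=9 (creates cycle)
  Skip (0,3) w=11 (creates cycle)
MST weight = 10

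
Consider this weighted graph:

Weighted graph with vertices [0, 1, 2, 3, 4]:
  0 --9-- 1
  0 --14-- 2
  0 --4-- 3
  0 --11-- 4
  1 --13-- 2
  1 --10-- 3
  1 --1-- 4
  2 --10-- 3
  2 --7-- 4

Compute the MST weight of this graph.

Applying Kruskal's algorithm (sort edges by weight, add if no cycle):
  Add (1,4) w=1
  Add (0,3) w=4
  Add (2,4) w=7
  Add (0,1) w=9
  Skip (1,3) w=10 (creates cycle)
  Skip (2,3) w=10 (creates cycle)
  Skip (0,4) w=11 (creates cycle)
  Skip (1,2) w=13 (creates cycle)
  Skip (0,2) w=14 (creates cycle)
MST weight = 21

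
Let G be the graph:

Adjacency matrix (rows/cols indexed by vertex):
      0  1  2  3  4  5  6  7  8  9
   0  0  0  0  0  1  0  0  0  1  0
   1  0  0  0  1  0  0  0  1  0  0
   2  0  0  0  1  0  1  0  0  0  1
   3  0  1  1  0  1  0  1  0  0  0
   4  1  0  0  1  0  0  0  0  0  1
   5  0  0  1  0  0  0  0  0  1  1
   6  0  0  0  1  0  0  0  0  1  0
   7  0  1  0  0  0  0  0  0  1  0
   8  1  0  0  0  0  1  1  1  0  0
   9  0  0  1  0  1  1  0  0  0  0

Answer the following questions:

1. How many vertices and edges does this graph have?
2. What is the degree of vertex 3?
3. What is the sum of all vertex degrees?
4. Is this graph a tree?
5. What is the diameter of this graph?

Count: 10 vertices, 14 edges.
Vertex 3 has neighbors [1, 2, 4, 6], degree = 4.
Handshaking lemma: 2 * 14 = 28.
A tree on 10 vertices has 9 edges. This graph has 14 edges (5 extra). Not a tree.
Diameter (longest shortest path) = 3.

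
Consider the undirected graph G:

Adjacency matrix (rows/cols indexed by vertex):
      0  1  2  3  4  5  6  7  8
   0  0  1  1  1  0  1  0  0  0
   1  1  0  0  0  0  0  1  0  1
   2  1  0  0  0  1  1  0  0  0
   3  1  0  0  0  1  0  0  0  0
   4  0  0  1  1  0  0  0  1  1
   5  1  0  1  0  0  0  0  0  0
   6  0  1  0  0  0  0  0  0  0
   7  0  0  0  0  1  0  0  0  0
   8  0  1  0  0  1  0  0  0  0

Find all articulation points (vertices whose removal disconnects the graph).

An articulation point is a vertex whose removal disconnects the graph.
Articulation points: [1, 4]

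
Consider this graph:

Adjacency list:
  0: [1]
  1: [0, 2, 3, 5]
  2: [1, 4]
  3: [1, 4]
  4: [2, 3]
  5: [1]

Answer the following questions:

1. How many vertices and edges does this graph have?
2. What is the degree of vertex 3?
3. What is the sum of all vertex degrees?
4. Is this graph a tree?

Count: 6 vertices, 6 edges.
Vertex 3 has neighbors [1, 4], degree = 2.
Handshaking lemma: 2 * 6 = 12.
A tree on 6 vertices has 5 edges. This graph has 6 edges (1 extra). Not a tree.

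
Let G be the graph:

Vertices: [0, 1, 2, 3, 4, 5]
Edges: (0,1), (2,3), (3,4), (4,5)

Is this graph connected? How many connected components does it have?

Checking connectivity: the graph has 2 connected component(s).
Components: [[0, 1], [2, 3, 4, 5]]. The graph is NOT connected.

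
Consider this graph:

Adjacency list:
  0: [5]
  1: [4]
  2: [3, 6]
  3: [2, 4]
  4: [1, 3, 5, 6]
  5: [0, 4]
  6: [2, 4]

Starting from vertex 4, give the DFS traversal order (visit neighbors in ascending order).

DFS from vertex 4 (neighbors processed in ascending order):
Visit order: 4, 1, 3, 2, 6, 5, 0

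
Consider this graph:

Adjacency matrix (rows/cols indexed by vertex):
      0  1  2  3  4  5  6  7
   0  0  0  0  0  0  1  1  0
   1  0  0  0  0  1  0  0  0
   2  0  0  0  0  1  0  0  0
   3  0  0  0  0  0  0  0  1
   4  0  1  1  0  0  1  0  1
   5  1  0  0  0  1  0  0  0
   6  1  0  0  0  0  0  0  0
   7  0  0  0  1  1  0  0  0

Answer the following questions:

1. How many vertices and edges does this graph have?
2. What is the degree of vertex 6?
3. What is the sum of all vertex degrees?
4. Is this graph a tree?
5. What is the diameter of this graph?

Count: 8 vertices, 7 edges.
Vertex 6 has neighbors [0], degree = 1.
Handshaking lemma: 2 * 7 = 14.
A graph is a tree iff it is connected and has exactly n-1 edges. This graph is connected (all 8 vertices in one component) and has 8-1 = 7 edges. It is a tree.
Diameter (longest shortest path) = 5.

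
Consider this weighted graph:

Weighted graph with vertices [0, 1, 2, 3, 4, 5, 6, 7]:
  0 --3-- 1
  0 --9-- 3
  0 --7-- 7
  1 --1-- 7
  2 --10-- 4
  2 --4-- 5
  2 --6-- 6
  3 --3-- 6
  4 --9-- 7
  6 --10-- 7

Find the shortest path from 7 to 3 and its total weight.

Using Dijkstra's algorithm from vertex 7:
Shortest path: 7 -> 6 -> 3
Total weight: 10 + 3 = 13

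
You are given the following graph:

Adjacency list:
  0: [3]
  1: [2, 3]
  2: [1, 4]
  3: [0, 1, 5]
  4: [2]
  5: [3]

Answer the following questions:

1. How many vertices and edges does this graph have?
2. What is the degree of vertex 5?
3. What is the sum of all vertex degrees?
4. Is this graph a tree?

Count: 6 vertices, 5 edges.
Vertex 5 has neighbors [3], degree = 1.
Handshaking lemma: 2 * 5 = 10.
A graph is a tree iff it is connected and has exactly n-1 edges. This graph is connected (all 6 vertices in one component) and has 6-1 = 5 edges. It is a tree.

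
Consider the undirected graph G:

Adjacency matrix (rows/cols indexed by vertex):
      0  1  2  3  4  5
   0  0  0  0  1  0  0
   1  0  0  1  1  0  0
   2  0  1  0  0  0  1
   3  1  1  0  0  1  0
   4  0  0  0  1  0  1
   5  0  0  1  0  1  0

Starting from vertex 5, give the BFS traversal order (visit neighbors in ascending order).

BFS from vertex 5 (neighbors processed in ascending order):
Visit order: 5, 2, 4, 1, 3, 0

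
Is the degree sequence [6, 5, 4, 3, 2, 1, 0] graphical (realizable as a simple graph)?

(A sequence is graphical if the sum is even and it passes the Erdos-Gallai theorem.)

Sum of degrees = 21. Sum is odd, so the sequence is NOT graphical.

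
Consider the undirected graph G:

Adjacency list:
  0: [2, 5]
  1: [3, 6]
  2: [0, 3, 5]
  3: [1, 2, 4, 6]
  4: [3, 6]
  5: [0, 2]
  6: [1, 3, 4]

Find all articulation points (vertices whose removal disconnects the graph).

An articulation point is a vertex whose removal disconnects the graph.
Articulation points: [2, 3]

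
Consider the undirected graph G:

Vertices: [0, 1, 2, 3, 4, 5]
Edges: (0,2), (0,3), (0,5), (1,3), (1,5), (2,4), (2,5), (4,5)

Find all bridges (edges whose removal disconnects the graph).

No bridges found. The graph is 2-edge-connected (no single edge removal disconnects it).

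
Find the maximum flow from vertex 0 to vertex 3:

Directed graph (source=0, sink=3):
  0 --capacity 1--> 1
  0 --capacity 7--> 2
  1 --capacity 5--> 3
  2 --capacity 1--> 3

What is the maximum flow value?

Computing max flow:
  Flow on (0->1): 1/1
  Flow on (0->2): 1/7
  Flow on (1->3): 1/5
  Flow on (2->3): 1/1
Maximum flow = 2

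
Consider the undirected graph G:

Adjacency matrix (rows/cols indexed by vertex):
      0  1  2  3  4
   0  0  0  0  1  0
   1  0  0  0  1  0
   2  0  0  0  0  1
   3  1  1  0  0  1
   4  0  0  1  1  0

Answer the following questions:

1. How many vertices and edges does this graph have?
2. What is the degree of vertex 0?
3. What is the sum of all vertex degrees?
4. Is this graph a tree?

Count: 5 vertices, 4 edges.
Vertex 0 has neighbors [3], degree = 1.
Handshaking lemma: 2 * 4 = 8.
A graph is a tree iff it is connected and has exactly n-1 edges. This graph is connected (all 5 vertices in one component) and has 5-1 = 4 edges. It is a tree.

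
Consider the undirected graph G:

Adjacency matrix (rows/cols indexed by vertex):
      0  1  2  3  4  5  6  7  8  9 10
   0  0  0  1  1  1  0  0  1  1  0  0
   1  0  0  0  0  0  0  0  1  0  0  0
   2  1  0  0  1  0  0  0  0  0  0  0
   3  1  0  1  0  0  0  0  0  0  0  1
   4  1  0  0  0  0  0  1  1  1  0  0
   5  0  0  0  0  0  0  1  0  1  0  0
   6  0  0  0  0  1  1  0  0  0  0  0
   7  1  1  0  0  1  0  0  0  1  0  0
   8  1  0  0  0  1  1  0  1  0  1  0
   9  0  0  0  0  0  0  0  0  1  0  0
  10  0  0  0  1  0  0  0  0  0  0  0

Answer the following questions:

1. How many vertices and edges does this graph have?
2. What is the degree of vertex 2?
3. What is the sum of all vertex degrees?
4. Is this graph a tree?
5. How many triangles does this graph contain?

Count: 11 vertices, 15 edges.
Vertex 2 has neighbors [0, 3], degree = 2.
Handshaking lemma: 2 * 15 = 30.
A tree on 11 vertices has 10 edges. This graph has 15 edges (5 extra). Not a tree.
Number of triangles = 5.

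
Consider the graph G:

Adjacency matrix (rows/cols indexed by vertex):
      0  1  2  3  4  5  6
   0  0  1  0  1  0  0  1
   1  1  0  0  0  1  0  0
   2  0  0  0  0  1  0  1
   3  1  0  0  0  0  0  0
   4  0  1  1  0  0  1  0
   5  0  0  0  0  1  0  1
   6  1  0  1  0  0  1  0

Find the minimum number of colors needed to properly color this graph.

The graph has a maximum clique of size 2 (lower bound on chromatic number).
A valid 3-coloring: {0: 0, 1: 1, 2: 2, 3: 1, 4: 0, 5: 2, 6: 1}.
No proper 2-coloring exists (verified by exhaustive search).
Chromatic number = 3.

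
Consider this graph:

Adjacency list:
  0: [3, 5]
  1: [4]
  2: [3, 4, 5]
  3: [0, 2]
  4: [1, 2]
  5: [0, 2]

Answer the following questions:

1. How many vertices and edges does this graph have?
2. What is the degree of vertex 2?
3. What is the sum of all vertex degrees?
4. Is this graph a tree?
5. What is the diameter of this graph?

Count: 6 vertices, 6 edges.
Vertex 2 has neighbors [3, 4, 5], degree = 3.
Handshaking lemma: 2 * 6 = 12.
A tree on 6 vertices has 5 edges. This graph has 6 edges (1 extra). Not a tree.
Diameter (longest shortest path) = 4.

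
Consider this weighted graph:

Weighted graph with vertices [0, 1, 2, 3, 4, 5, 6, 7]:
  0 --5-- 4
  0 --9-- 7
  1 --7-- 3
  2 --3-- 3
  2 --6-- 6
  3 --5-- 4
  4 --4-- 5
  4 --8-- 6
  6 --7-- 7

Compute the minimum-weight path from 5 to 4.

Using Dijkstra's algorithm from vertex 5:
Shortest path: 5 -> 4
Total weight: 4 = 4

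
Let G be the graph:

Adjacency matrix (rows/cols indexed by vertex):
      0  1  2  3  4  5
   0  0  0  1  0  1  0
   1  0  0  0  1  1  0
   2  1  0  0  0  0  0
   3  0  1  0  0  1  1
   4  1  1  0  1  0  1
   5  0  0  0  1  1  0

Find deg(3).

Vertex 3 has neighbors [1, 4, 5], so deg(3) = 3.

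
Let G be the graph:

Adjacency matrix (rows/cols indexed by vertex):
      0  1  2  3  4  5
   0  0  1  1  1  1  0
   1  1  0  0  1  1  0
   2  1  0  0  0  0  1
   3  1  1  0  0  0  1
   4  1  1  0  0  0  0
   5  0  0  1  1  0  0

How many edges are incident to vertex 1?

Vertex 1 has neighbors [0, 3, 4], so deg(1) = 3.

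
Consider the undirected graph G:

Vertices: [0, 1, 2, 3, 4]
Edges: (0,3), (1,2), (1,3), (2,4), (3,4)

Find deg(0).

Vertex 0 has neighbors [3], so deg(0) = 1.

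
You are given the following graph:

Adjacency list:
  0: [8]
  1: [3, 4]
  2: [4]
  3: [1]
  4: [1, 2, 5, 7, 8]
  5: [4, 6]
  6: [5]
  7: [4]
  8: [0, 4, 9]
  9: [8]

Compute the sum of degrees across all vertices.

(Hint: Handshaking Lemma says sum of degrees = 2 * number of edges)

Count edges: 9 edges.
By Handshaking Lemma: sum of degrees = 2 * 9 = 18.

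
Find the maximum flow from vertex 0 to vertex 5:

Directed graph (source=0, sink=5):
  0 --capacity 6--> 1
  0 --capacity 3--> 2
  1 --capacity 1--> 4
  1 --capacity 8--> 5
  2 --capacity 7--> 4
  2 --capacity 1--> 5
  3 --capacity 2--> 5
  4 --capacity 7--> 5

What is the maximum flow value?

Computing max flow:
  Flow on (0->1): 6/6
  Flow on (0->2): 3/3
  Flow on (1->5): 6/8
  Flow on (2->4): 2/7
  Flow on (2->5): 1/1
  Flow on (4->5): 2/7
Maximum flow = 9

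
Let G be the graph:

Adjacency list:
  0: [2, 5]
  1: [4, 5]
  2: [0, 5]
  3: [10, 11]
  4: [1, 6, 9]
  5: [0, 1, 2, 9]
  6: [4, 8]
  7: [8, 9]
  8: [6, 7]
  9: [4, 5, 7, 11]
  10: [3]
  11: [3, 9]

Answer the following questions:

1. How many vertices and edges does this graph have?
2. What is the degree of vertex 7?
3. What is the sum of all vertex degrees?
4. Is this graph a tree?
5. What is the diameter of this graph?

Count: 12 vertices, 14 edges.
Vertex 7 has neighbors [8, 9], degree = 2.
Handshaking lemma: 2 * 14 = 28.
A tree on 12 vertices has 11 edges. This graph has 14 edges (3 extra). Not a tree.
Diameter (longest shortest path) = 5.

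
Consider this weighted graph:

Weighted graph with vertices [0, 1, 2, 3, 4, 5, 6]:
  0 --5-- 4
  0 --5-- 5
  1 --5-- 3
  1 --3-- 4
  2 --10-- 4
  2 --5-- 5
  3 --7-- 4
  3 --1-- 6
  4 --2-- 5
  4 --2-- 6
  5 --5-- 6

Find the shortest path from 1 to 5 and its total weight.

Using Dijkstra's algorithm from vertex 1:
Shortest path: 1 -> 4 -> 5
Total weight: 3 + 2 = 5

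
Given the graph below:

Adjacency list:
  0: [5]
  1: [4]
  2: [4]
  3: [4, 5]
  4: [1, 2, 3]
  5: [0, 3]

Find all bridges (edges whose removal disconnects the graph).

A bridge is an edge whose removal increases the number of connected components.
Bridges found: (0,5), (1,4), (2,4), (3,4), (3,5)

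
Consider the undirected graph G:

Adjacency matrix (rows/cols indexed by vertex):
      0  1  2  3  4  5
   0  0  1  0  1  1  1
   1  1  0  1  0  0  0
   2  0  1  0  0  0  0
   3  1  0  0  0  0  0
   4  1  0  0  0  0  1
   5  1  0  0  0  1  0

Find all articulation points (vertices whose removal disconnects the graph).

An articulation point is a vertex whose removal disconnects the graph.
Articulation points: [0, 1]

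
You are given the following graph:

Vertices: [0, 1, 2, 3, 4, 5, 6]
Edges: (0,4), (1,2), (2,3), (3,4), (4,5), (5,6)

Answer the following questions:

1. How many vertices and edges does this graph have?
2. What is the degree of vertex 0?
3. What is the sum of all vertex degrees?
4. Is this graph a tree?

Count: 7 vertices, 6 edges.
Vertex 0 has neighbors [4], degree = 1.
Handshaking lemma: 2 * 6 = 12.
A graph is a tree iff it is connected and has exactly n-1 edges. This graph is connected (all 7 vertices in one component) and has 7-1 = 6 edges. It is a tree.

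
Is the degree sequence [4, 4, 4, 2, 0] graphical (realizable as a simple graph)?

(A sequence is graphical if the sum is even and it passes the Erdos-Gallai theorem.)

Sum of degrees = 14. Sum is even but fails Erdos-Gallai. The sequence is NOT graphical.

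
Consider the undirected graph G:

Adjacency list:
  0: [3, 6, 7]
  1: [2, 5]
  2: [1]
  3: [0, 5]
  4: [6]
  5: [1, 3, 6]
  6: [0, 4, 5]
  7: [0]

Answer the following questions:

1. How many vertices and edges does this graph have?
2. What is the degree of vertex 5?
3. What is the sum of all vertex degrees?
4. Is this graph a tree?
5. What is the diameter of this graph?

Count: 8 vertices, 8 edges.
Vertex 5 has neighbors [1, 3, 6], degree = 3.
Handshaking lemma: 2 * 8 = 16.
A tree on 8 vertices has 7 edges. This graph has 8 edges (1 extra). Not a tree.
Diameter (longest shortest path) = 5.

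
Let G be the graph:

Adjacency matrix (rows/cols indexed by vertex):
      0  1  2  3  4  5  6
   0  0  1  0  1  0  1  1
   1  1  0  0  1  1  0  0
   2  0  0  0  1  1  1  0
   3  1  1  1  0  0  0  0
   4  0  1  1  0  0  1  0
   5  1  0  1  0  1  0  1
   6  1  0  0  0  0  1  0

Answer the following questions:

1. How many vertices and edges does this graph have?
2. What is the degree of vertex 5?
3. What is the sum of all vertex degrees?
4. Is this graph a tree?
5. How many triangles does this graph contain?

Count: 7 vertices, 11 edges.
Vertex 5 has neighbors [0, 2, 4, 6], degree = 4.
Handshaking lemma: 2 * 11 = 22.
A tree on 7 vertices has 6 edges. This graph has 11 edges (5 extra). Not a tree.
Number of triangles = 3.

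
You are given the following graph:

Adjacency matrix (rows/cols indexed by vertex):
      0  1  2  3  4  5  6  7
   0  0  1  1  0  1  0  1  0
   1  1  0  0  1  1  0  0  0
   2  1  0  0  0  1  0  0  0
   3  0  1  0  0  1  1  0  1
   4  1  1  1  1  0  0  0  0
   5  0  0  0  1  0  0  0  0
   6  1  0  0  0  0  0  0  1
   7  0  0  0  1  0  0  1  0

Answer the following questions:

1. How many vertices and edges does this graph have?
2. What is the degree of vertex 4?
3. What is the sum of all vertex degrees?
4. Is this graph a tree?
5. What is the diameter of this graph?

Count: 8 vertices, 11 edges.
Vertex 4 has neighbors [0, 1, 2, 3], degree = 4.
Handshaking lemma: 2 * 11 = 22.
A tree on 8 vertices has 7 edges. This graph has 11 edges (4 extra). Not a tree.
Diameter (longest shortest path) = 3.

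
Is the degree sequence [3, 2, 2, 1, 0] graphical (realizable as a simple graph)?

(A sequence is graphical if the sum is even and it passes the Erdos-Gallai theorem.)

Sum of degrees = 8. Sum is even and passes Erdos-Gallai. The sequence IS graphical.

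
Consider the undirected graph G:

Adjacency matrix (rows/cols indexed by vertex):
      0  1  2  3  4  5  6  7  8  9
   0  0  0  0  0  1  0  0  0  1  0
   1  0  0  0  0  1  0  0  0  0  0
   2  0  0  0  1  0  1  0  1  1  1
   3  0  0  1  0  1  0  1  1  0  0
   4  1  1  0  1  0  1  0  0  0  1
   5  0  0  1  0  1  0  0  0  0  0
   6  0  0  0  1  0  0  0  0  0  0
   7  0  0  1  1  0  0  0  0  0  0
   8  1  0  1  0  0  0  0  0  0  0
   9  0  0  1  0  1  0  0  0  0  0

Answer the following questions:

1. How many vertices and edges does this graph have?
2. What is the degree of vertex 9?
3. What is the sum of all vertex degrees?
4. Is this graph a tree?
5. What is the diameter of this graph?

Count: 10 vertices, 13 edges.
Vertex 9 has neighbors [2, 4], degree = 2.
Handshaking lemma: 2 * 13 = 26.
A tree on 10 vertices has 9 edges. This graph has 13 edges (4 extra). Not a tree.
Diameter (longest shortest path) = 3.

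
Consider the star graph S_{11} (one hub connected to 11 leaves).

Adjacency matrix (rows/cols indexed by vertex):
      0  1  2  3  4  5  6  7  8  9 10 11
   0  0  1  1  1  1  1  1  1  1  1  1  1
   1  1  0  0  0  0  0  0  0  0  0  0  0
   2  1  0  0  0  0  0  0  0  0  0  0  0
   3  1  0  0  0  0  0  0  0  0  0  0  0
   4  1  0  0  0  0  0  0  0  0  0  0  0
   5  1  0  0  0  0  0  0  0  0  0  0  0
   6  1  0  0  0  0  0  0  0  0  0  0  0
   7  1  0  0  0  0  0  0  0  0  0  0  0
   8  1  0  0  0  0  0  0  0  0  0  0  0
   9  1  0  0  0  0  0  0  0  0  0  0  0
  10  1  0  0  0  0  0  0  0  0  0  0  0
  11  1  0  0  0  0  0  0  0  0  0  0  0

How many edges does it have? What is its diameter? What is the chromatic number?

Star graph S_{11}: the hub connects to all 11 leaves.
Edges = 11.
Diameter = 2 (any leaf to hub is 1, leaf to leaf through hub is 2).
Star graphs are bipartite (hub vs leaves), so chromatic number = 2.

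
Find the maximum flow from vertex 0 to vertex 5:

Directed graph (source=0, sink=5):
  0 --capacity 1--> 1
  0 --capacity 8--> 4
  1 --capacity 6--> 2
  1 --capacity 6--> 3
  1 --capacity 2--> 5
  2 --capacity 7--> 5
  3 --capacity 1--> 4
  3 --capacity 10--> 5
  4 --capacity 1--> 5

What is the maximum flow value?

Computing max flow:
  Flow on (0->1): 1/1
  Flow on (0->4): 1/8
  Flow on (1->5): 1/2
  Flow on (4->5): 1/1
Maximum flow = 2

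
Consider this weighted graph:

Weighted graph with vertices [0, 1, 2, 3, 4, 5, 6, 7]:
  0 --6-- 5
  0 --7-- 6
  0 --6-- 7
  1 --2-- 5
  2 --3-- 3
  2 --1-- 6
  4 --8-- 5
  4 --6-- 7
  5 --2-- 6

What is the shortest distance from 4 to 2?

Using Dijkstra's algorithm from vertex 4:
Shortest path: 4 -> 5 -> 6 -> 2
Total weight: 8 + 2 + 1 = 11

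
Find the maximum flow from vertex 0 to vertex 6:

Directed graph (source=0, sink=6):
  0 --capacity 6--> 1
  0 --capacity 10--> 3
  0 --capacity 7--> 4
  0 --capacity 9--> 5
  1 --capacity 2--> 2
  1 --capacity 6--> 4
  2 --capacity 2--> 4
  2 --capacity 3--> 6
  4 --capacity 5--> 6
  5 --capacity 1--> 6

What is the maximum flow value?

Computing max flow:
  Flow on (0->1): 2/6
  Flow on (0->4): 5/7
  Flow on (0->5): 1/9
  Flow on (1->2): 2/2
  Flow on (2->6): 2/3
  Flow on (4->6): 5/5
  Flow on (5->6): 1/1
Maximum flow = 8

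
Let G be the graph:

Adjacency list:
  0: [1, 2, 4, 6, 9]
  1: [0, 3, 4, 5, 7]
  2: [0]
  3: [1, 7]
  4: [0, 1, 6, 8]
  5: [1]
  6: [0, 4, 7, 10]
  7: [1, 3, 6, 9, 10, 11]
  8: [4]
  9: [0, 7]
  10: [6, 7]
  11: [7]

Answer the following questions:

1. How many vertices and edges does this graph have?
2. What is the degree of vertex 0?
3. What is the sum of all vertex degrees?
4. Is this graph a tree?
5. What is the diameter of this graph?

Count: 12 vertices, 17 edges.
Vertex 0 has neighbors [1, 2, 4, 6, 9], degree = 5.
Handshaking lemma: 2 * 17 = 34.
A tree on 12 vertices has 11 edges. This graph has 17 edges (6 extra). Not a tree.
Diameter (longest shortest path) = 4.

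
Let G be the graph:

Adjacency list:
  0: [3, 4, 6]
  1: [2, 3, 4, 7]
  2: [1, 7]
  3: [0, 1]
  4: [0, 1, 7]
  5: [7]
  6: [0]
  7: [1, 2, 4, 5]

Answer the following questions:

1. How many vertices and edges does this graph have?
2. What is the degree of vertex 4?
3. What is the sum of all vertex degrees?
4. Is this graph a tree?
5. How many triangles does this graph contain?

Count: 8 vertices, 10 edges.
Vertex 4 has neighbors [0, 1, 7], degree = 3.
Handshaking lemma: 2 * 10 = 20.
A tree on 8 vertices has 7 edges. This graph has 10 edges (3 extra). Not a tree.
Number of triangles = 2.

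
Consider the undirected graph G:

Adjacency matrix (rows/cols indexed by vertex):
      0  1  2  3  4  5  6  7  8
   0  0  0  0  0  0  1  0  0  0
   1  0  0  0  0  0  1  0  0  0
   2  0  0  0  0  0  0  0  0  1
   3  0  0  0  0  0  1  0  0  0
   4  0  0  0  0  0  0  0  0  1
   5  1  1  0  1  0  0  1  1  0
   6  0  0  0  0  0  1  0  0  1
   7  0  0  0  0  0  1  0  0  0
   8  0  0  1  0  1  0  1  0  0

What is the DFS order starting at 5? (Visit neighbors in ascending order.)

DFS from vertex 5 (neighbors processed in ascending order):
Visit order: 5, 0, 1, 3, 6, 8, 2, 4, 7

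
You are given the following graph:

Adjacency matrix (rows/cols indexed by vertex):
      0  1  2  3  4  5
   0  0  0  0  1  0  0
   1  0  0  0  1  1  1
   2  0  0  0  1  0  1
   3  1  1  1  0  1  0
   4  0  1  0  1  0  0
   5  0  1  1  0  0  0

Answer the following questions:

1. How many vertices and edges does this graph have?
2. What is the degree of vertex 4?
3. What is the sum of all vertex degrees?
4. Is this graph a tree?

Count: 6 vertices, 7 edges.
Vertex 4 has neighbors [1, 3], degree = 2.
Handshaking lemma: 2 * 7 = 14.
A tree on 6 vertices has 5 edges. This graph has 7 edges (2 extra). Not a tree.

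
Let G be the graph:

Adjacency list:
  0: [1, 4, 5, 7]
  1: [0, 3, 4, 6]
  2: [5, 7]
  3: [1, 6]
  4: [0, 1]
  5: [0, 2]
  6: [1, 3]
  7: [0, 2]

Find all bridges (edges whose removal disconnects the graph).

No bridges found. The graph is 2-edge-connected (no single edge removal disconnects it).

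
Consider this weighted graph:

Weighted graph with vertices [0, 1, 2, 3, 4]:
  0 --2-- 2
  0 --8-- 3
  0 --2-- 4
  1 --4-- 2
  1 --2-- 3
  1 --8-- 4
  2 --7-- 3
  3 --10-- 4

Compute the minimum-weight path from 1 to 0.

Using Dijkstra's algorithm from vertex 1:
Shortest path: 1 -> 2 -> 0
Total weight: 4 + 2 = 6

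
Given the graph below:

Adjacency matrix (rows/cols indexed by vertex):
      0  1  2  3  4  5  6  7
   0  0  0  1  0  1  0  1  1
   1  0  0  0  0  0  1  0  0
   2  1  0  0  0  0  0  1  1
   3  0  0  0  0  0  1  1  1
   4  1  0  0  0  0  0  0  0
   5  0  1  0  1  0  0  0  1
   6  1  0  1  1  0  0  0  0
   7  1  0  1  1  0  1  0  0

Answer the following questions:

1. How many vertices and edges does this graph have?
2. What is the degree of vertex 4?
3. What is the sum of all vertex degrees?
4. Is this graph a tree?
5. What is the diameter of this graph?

Count: 8 vertices, 11 edges.
Vertex 4 has neighbors [0], degree = 1.
Handshaking lemma: 2 * 11 = 22.
A tree on 8 vertices has 7 edges. This graph has 11 edges (4 extra). Not a tree.
Diameter (longest shortest path) = 4.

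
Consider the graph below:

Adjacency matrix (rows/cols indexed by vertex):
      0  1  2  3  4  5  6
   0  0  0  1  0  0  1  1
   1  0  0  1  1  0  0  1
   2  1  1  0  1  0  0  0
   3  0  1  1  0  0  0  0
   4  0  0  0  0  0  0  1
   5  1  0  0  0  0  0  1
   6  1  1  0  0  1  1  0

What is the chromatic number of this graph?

The graph has a maximum clique of size 3 (lower bound on chromatic number).
A valid 3-coloring: {0: 1, 1: 1, 2: 0, 3: 2, 4: 1, 5: 2, 6: 0}.
Chromatic number = 3.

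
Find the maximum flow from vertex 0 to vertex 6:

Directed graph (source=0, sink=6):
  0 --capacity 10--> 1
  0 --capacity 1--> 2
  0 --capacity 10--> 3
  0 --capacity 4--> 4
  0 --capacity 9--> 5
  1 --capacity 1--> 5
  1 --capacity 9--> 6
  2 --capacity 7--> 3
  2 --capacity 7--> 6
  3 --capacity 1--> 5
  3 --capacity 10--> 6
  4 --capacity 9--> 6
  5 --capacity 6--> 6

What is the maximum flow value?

Computing max flow:
  Flow on (0->1): 9/10
  Flow on (0->2): 1/1
  Flow on (0->3): 10/10
  Flow on (0->4): 4/4
  Flow on (0->5): 6/9
  Flow on (1->6): 9/9
  Flow on (2->6): 1/7
  Flow on (3->6): 10/10
  Flow on (4->6): 4/9
  Flow on (5->6): 6/6
Maximum flow = 30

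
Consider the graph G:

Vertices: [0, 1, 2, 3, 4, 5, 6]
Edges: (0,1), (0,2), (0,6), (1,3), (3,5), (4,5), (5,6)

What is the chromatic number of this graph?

The graph has a maximum clique of size 2 (lower bound on chromatic number).
A valid 3-coloring: {0: 0, 1: 1, 2: 1, 3: 2, 4: 1, 5: 0, 6: 1}.
No proper 2-coloring exists (verified by exhaustive search).
Chromatic number = 3.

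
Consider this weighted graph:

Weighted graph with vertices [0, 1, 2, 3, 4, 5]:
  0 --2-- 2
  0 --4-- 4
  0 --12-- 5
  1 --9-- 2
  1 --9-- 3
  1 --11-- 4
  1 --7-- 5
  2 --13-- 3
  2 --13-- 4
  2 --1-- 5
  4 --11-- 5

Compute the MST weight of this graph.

Applying Kruskal's algorithm (sort edges by weight, add if no cycle):
  Add (2,5) w=1
  Add (0,2) w=2
  Add (0,4) w=4
  Add (1,5) w=7
  Add (1,3) w=9
  Skip (1,2) w=9 (creates cycle)
  Skip (1,4) w=11 (creates cycle)
  Skip (4,5) w=11 (creates cycle)
  Skip (0,5) w=12 (creates cycle)
  Skip (2,3) w=13 (creates cycle)
  Skip (2,4) w=13 (creates cycle)
MST weight = 23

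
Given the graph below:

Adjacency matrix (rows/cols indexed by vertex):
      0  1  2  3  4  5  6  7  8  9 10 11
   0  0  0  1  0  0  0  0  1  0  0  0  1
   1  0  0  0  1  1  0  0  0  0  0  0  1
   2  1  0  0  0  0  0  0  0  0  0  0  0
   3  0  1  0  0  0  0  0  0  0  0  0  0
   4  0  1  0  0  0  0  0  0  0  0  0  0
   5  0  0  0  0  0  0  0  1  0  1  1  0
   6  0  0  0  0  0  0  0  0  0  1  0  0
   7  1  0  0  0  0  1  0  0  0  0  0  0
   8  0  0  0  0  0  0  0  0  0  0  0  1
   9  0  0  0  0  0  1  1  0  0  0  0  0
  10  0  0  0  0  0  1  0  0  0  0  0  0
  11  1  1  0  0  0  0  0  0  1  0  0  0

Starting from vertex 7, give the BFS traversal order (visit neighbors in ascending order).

BFS from vertex 7 (neighbors processed in ascending order):
Visit order: 7, 0, 5, 2, 11, 9, 10, 1, 8, 6, 3, 4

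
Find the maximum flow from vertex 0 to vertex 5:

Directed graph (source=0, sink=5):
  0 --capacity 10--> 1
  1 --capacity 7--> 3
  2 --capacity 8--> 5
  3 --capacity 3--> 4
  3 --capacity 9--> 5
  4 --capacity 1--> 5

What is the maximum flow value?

Computing max flow:
  Flow on (0->1): 7/10
  Flow on (1->3): 7/7
  Flow on (3->5): 7/9
Maximum flow = 7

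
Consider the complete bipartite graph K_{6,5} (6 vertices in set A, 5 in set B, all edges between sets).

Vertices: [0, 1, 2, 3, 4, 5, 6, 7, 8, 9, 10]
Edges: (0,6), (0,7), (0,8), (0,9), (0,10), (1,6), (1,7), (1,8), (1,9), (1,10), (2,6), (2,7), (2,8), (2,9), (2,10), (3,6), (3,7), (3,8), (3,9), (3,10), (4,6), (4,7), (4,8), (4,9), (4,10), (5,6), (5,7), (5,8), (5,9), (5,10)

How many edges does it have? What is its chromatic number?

K_{6,5} has 6 * 5 = 30 edges.
Bipartite graphs have chromatic number 2 (color each partition differently).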